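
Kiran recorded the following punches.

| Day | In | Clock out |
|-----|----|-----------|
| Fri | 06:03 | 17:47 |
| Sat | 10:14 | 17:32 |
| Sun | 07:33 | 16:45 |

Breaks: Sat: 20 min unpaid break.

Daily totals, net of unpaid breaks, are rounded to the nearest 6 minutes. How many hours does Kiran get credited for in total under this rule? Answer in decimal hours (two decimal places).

27.90 hours

Fri: 06:03–17:47 = 11 h 44 min → rounds to 11 h 42 min
Sat: 10:14–17:32 = 7 h 18 min − 20 min = 6 h 58 min → rounds to 7 h 0 min
Sun: 07:33–16:45 = 9 h 12 min → rounds to 9 h 12 min
Total credited: 27 h 54 min.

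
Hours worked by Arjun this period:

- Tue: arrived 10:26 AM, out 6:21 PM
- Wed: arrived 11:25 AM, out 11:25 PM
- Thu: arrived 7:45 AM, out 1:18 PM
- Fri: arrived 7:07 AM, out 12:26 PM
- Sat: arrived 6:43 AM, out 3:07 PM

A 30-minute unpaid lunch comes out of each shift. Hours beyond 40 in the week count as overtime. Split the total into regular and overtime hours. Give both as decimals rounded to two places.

Tue: 10:26 AM–6:21 PM = 7 h 55 min; less 30 min break → 7 h 25 min
Wed: 11:25 AM–11:25 PM = 12 h 0 min; less 30 min break → 11 h 30 min
Thu: 7:45 AM–1:18 PM = 5 h 33 min; less 30 min break → 5 h 3 min
Fri: 7:07 AM–12:26 PM = 5 h 19 min; less 30 min break → 4 h 49 min
Sat: 6:43 AM–3:07 PM = 8 h 24 min; less 30 min break → 7 h 54 min
Total worked: 36 h 41 min = 36.68 h.
Threshold 40 h → overtime 0 h 0 min, regular 36 h 41 min.

Regular 36.68 hours, overtime 0.00 hours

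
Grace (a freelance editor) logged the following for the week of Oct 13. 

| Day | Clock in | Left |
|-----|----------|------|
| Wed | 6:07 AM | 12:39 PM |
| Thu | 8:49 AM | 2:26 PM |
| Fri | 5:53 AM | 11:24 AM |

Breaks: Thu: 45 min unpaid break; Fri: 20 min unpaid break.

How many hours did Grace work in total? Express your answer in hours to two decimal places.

16.58 hours

Wed: 6:07 AM–12:39 PM = 6 h 32 min
Thu: 8:49 AM–2:26 PM = 5 h 37 min; less 45 min break → 4 h 52 min
Fri: 5:53 AM–11:24 AM = 5 h 31 min; less 20 min break → 5 h 11 min
Total: 6 h 32 min + 4 h 52 min + 5 h 11 min = 16 h 35 min.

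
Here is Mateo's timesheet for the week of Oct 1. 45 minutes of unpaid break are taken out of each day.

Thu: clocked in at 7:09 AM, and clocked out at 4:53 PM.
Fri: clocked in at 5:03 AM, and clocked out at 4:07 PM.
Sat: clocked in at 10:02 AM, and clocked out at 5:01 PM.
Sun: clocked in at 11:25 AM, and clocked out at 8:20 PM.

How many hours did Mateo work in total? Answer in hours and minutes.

33 h 42 min

Thu: 7:09 AM–4:53 PM = 9 h 44 min; less 45 min break → 8 h 59 min
Fri: 5:03 AM–4:07 PM = 11 h 4 min; less 45 min break → 10 h 19 min
Sat: 10:02 AM–5:01 PM = 6 h 59 min; less 45 min break → 6 h 14 min
Sun: 11:25 AM–8:20 PM = 8 h 55 min; less 45 min break → 8 h 10 min
Total: 8 h 59 min + 10 h 19 min + 6 h 14 min + 8 h 10 min = 33 h 42 min.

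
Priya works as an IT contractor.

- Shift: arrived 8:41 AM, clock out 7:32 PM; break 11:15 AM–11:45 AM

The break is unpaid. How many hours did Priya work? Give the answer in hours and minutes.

10 h 21 min

Shift: 8:41 AM–7:32 PM = 10 h 51 min; less 30 min break → 10 h 21 min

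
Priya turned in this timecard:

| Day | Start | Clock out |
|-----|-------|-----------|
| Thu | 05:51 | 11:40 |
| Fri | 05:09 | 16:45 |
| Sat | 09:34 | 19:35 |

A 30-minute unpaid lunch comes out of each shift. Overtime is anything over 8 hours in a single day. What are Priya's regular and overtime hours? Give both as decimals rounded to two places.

Regular 21.32 hours, overtime 4.62 hours

Thu: 05:51–11:40 = 5 h 49 min; less 30 min break → 5 h 19 min
Fri: 05:09–16:45 = 11 h 36 min; less 30 min break → 11 h 6 min
Sat: 09:34–19:35 = 10 h 1 min; less 30 min break → 9 h 31 min
Thu reg 5 h 19 min / OT 0 h 0 min; Fri reg 8 h 0 min / OT 3 h 6 min; Sat reg 8 h 0 min / OT 1 h 31 min.
Totals: regular 21 h 19 min, overtime 4 h 37 min.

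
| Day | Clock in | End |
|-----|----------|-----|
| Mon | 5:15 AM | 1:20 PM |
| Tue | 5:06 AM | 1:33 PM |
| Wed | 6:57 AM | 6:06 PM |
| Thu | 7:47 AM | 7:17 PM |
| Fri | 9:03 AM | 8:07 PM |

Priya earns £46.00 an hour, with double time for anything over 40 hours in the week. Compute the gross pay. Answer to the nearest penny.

£2783.00

Mon: 5:15 AM–1:20 PM = 8 h 5 min
Tue: 5:06 AM–1:33 PM = 8 h 27 min
Wed: 6:57 AM–6:06 PM = 11 h 9 min
Thu: 7:47 AM–7:17 PM = 11 h 30 min
Fri: 9:03 AM–8:07 PM = 11 h 4 min
Total worked: 50 h 15 min = 3015 min.
Regular 40 h 0 min = 2400 min at £46.00/h; overtime 10 h 15 min = 615 min at £92.00/h.
Pay = (2400 × £46.00 + 615 × £92.00) ÷ 60 = £2783.00.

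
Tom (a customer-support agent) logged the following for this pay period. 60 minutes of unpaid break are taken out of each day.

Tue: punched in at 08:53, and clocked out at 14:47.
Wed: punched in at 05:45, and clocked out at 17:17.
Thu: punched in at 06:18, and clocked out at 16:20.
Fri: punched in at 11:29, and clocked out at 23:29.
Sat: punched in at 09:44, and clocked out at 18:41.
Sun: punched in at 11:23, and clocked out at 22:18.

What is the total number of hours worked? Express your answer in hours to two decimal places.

53.33 hours

Tue: 08:53–14:47 = 5 h 54 min; less 60 min break → 4 h 54 min
Wed: 05:45–17:17 = 11 h 32 min; less 60 min break → 10 h 32 min
Thu: 06:18–16:20 = 10 h 2 min; less 60 min break → 9 h 2 min
Fri: 11:29–23:29 = 12 h 0 min; less 60 min break → 11 h 0 min
Sat: 09:44–18:41 = 8 h 57 min; less 60 min break → 7 h 57 min
Sun: 11:23–22:18 = 10 h 55 min; less 60 min break → 9 h 55 min
Total: 4 h 54 min + 10 h 32 min + 9 h 2 min + 11 h 0 min + 7 h 57 min + 9 h 55 min = 53 h 20 min.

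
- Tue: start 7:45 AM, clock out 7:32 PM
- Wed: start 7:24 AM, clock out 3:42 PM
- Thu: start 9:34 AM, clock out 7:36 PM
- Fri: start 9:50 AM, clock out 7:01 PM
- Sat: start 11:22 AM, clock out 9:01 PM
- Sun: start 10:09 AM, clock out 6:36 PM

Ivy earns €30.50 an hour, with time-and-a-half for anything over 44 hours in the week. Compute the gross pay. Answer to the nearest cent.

Tue: 7:45 AM–7:32 PM = 11 h 47 min
Wed: 7:24 AM–3:42 PM = 8 h 18 min
Thu: 9:34 AM–7:36 PM = 10 h 2 min
Fri: 9:50 AM–7:01 PM = 9 h 11 min
Sat: 11:22 AM–9:01 PM = 9 h 39 min
Sun: 10:09 AM–6:36 PM = 8 h 27 min
Total worked: 57 h 24 min = 3444 min.
Regular 44 h 0 min = 2640 min at €30.50/h; overtime 13 h 24 min = 804 min at €45.75/h.
Pay = (2640 × €30.50 + 804 × €45.75) ÷ 60 = €1955.05.

€1955.05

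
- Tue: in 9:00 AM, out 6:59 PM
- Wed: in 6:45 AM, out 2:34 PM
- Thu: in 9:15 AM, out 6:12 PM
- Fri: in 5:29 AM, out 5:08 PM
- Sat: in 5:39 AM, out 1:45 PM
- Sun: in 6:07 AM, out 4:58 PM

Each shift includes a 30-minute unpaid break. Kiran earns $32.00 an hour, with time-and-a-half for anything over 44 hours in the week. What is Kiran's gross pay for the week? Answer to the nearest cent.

$1904.80

Tue: 9:00 AM–6:59 PM = 9 h 59 min; less 30 min break → 9 h 29 min
Wed: 6:45 AM–2:34 PM = 7 h 49 min; less 30 min break → 7 h 19 min
Thu: 9:15 AM–6:12 PM = 8 h 57 min; less 30 min break → 8 h 27 min
Fri: 5:29 AM–5:08 PM = 11 h 39 min; less 30 min break → 11 h 9 min
Sat: 5:39 AM–1:45 PM = 8 h 6 min; less 30 min break → 7 h 36 min
Sun: 6:07 AM–4:58 PM = 10 h 51 min; less 30 min break → 10 h 21 min
Total worked: 54 h 21 min = 3261 min.
Regular 44 h 0 min = 2640 min at $32.00/h; overtime 10 h 21 min = 621 min at $48.00/h.
Pay = (2640 × $32.00 + 621 × $48.00) ÷ 60 = $1904.80.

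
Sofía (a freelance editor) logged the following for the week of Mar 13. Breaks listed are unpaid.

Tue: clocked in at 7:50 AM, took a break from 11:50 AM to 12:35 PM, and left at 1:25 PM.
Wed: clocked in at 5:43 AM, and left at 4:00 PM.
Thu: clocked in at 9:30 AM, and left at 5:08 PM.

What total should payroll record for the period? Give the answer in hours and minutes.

Tue: 7:50 AM–1:25 PM = 5 h 35 min; less 45 min break → 4 h 50 min
Wed: 5:43 AM–4:00 PM = 10 h 17 min
Thu: 9:30 AM–5:08 PM = 7 h 38 min
Total: 4 h 50 min + 10 h 17 min + 7 h 38 min = 22 h 45 min.

22 h 45 min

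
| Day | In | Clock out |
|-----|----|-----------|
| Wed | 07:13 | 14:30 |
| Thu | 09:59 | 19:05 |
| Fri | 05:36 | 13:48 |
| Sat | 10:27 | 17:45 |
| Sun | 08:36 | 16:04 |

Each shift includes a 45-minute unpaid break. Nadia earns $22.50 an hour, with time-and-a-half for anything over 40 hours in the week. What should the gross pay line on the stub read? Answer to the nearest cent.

Wed: 07:13–14:30 = 7 h 17 min; less 45 min break → 6 h 32 min
Thu: 09:59–19:05 = 9 h 6 min; less 45 min break → 8 h 21 min
Fri: 05:36–13:48 = 8 h 12 min; less 45 min break → 7 h 27 min
Sat: 10:27–17:45 = 7 h 18 min; less 45 min break → 6 h 33 min
Sun: 08:36–16:04 = 7 h 28 min; less 45 min break → 6 h 43 min
Total worked: 35 h 36 min = 2136 min.
Regular 35 h 36 min = 2136 min at $22.50/h; overtime 0 h 0 min = 0 min at $33.75/h.
Pay = (2136 × $22.50 + 0 × $33.75) ÷ 60 = $801.00.

$801.00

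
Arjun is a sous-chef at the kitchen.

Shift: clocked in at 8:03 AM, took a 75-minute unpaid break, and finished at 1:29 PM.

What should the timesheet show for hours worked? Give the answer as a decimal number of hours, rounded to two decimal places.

Shift: 8:03 AM–1:29 PM = 5 h 26 min; less 75 min break → 4 h 11 min

4.18 hours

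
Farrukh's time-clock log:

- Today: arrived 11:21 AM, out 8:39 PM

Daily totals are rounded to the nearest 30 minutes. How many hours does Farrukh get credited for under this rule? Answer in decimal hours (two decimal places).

9.50 hours

Today: 11:21 AM–8:39 PM = 9 h 18 min → rounds to 9 h 30 min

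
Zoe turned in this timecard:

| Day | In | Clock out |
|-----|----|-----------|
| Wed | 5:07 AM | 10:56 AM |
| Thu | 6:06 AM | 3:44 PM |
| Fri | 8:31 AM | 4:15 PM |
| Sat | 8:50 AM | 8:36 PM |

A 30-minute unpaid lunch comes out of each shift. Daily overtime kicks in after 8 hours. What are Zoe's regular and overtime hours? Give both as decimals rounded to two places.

Wed: 5:07 AM–10:56 AM = 5 h 49 min; less 30 min break → 5 h 19 min
Thu: 6:06 AM–3:44 PM = 9 h 38 min; less 30 min break → 9 h 8 min
Fri: 8:31 AM–4:15 PM = 7 h 44 min; less 30 min break → 7 h 14 min
Sat: 8:50 AM–8:36 PM = 11 h 46 min; less 30 min break → 11 h 16 min
Wed reg 5 h 19 min / OT 0 h 0 min; Thu reg 8 h 0 min / OT 1 h 8 min; Fri reg 7 h 14 min / OT 0 h 0 min; Sat reg 8 h 0 min / OT 3 h 16 min.
Totals: regular 28 h 33 min, overtime 4 h 24 min.

Regular 28.55 hours, overtime 4.40 hours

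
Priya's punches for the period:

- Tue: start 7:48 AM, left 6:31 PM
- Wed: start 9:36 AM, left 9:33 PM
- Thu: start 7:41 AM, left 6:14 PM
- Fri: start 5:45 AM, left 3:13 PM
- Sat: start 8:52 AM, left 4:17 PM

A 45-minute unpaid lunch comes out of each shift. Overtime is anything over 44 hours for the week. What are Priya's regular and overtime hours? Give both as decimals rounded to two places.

Tue: 7:48 AM–6:31 PM = 10 h 43 min; less 45 min break → 9 h 58 min
Wed: 9:36 AM–9:33 PM = 11 h 57 min; less 45 min break → 11 h 12 min
Thu: 7:41 AM–6:14 PM = 10 h 33 min; less 45 min break → 9 h 48 min
Fri: 5:45 AM–3:13 PM = 9 h 28 min; less 45 min break → 8 h 43 min
Sat: 8:52 AM–4:17 PM = 7 h 25 min; less 45 min break → 6 h 40 min
Total worked: 46 h 21 min = 46.35 h.
Threshold 44 h → overtime 2 h 21 min, regular 44 h 0 min.

Regular 44.00 hours, overtime 2.35 hours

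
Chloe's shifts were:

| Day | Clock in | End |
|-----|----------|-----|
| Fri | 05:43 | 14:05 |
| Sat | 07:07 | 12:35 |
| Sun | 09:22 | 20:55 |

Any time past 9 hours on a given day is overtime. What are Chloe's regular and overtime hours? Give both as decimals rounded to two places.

Fri: 05:43–14:05 = 8 h 22 min
Sat: 07:07–12:35 = 5 h 28 min
Sun: 09:22–20:55 = 11 h 33 min
Fri reg 8 h 22 min / OT 0 h 0 min; Sat reg 5 h 28 min / OT 0 h 0 min; Sun reg 9 h 0 min / OT 2 h 33 min.
Totals: regular 22 h 50 min, overtime 2 h 33 min.

Regular 22.83 hours, overtime 2.55 hours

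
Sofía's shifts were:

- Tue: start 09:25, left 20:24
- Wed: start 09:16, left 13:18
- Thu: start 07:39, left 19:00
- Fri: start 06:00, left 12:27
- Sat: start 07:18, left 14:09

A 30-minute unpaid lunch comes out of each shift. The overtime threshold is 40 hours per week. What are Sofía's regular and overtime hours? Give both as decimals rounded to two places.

Regular 37.17 hours, overtime 0.00 hours

Tue: 09:25–20:24 = 10 h 59 min; less 30 min break → 10 h 29 min
Wed: 09:16–13:18 = 4 h 2 min; less 30 min break → 3 h 32 min
Thu: 07:39–19:00 = 11 h 21 min; less 30 min break → 10 h 51 min
Fri: 06:00–12:27 = 6 h 27 min; less 30 min break → 5 h 57 min
Sat: 07:18–14:09 = 6 h 51 min; less 30 min break → 6 h 21 min
Total worked: 37 h 10 min = 37.17 h.
Threshold 40 h → overtime 0 h 0 min, regular 37 h 10 min.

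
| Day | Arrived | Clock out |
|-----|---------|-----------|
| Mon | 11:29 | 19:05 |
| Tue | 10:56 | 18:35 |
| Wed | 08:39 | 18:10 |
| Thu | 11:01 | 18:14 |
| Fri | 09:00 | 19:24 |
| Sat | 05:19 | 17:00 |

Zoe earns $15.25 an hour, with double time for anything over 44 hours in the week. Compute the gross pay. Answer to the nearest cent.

$978.03

Mon: 11:29–19:05 = 7 h 36 min
Tue: 10:56–18:35 = 7 h 39 min
Wed: 08:39–18:10 = 9 h 31 min
Thu: 11:01–18:14 = 7 h 13 min
Fri: 09:00–19:24 = 10 h 24 min
Sat: 05:19–17:00 = 11 h 41 min
Total worked: 54 h 4 min = 3244 min.
Regular 44 h 0 min = 2640 min at $15.25/h; overtime 10 h 4 min = 604 min at $30.50/h.
Pay = (2640 × $15.25 + 604 × $30.50) ÷ 60 = $978.03.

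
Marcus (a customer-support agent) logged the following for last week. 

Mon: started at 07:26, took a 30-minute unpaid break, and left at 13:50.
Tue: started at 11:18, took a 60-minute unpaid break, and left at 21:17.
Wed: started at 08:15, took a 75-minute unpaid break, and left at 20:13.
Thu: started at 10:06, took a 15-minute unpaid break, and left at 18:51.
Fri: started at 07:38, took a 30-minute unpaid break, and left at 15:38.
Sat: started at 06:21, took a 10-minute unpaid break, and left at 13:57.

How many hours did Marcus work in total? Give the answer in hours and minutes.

49 h 2 min

Mon: 07:26–13:50 = 6 h 24 min; less 30 min break → 5 h 54 min
Tue: 11:18–21:17 = 9 h 59 min; less 60 min break → 8 h 59 min
Wed: 08:15–20:13 = 11 h 58 min; less 75 min break → 10 h 43 min
Thu: 10:06–18:51 = 8 h 45 min; less 15 min break → 8 h 30 min
Fri: 07:38–15:38 = 8 h 0 min; less 30 min break → 7 h 30 min
Sat: 06:21–13:57 = 7 h 36 min; less 10 min break → 7 h 26 min
Total: 5 h 54 min + 8 h 59 min + 10 h 43 min + 8 h 30 min + 7 h 30 min + 7 h 26 min = 49 h 2 min.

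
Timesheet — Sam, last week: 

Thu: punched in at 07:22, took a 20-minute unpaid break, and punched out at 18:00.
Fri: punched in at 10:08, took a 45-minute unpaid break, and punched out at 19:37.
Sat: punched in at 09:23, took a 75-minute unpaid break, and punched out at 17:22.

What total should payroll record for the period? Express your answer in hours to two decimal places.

Thu: 07:22–18:00 = 10 h 38 min; less 20 min break → 10 h 18 min
Fri: 10:08–19:37 = 9 h 29 min; less 45 min break → 8 h 44 min
Sat: 09:23–17:22 = 7 h 59 min; less 75 min break → 6 h 44 min
Total: 10 h 18 min + 8 h 44 min + 6 h 44 min = 25 h 46 min.

25.77 hours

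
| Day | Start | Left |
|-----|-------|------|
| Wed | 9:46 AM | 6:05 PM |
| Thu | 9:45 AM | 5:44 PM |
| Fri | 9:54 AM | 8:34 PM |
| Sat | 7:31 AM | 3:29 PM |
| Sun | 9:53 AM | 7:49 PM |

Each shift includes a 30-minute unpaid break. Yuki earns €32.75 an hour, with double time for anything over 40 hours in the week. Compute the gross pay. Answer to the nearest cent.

Wed: 9:46 AM–6:05 PM = 8 h 19 min; less 30 min break → 7 h 49 min
Thu: 9:45 AM–5:44 PM = 7 h 59 min; less 30 min break → 7 h 29 min
Fri: 9:54 AM–8:34 PM = 10 h 40 min; less 30 min break → 10 h 10 min
Sat: 7:31 AM–3:29 PM = 7 h 58 min; less 30 min break → 7 h 28 min
Sun: 9:53 AM–7:49 PM = 9 h 56 min; less 30 min break → 9 h 26 min
Total worked: 42 h 22 min = 2542 min.
Regular 40 h 0 min = 2400 min at €32.75/h; overtime 2 h 22 min = 142 min at €65.50/h.
Pay = (2400 × €32.75 + 142 × €65.50) ÷ 60 = €1465.02.

€1465.02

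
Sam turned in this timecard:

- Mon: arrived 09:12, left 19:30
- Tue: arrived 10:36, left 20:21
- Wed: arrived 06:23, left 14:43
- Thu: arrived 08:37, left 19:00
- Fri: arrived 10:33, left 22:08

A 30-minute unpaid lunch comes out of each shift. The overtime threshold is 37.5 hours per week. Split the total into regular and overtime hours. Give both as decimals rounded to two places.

Regular 37.50 hours, overtime 10.35 hours

Mon: 09:12–19:30 = 10 h 18 min; less 30 min break → 9 h 48 min
Tue: 10:36–20:21 = 9 h 45 min; less 30 min break → 9 h 15 min
Wed: 06:23–14:43 = 8 h 20 min; less 30 min break → 7 h 50 min
Thu: 08:37–19:00 = 10 h 23 min; less 30 min break → 9 h 53 min
Fri: 10:33–22:08 = 11 h 35 min; less 30 min break → 11 h 5 min
Total worked: 47 h 51 min = 47.85 h.
Threshold 37.5 h → overtime 10 h 21 min, regular 37 h 30 min.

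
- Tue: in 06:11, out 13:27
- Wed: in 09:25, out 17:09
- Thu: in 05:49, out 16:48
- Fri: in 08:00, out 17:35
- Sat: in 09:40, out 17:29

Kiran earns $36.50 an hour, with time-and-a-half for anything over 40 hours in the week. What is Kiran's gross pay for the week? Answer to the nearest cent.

Tue: 06:11–13:27 = 7 h 16 min
Wed: 09:25–17:09 = 7 h 44 min
Thu: 05:49–16:48 = 10 h 59 min
Fri: 08:00–17:35 = 9 h 35 min
Sat: 09:40–17:29 = 7 h 49 min
Total worked: 43 h 23 min = 2603 min.
Regular 40 h 0 min = 2400 min at $36.50/h; overtime 3 h 23 min = 203 min at $54.75/h.
Pay = (2400 × $36.50 + 203 × $54.75) ÷ 60 = $1645.24.

$1645.24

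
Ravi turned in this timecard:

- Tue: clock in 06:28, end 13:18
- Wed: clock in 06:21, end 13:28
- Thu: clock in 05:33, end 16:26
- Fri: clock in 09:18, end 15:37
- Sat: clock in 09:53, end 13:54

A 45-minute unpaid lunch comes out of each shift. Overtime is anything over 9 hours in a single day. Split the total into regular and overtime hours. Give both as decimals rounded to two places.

Tue: 06:28–13:18 = 6 h 50 min; less 45 min break → 6 h 5 min
Wed: 06:21–13:28 = 7 h 7 min; less 45 min break → 6 h 22 min
Thu: 05:33–16:26 = 10 h 53 min; less 45 min break → 10 h 8 min
Fri: 09:18–15:37 = 6 h 19 min; less 45 min break → 5 h 34 min
Sat: 09:53–13:54 = 4 h 1 min; less 45 min break → 3 h 16 min
Tue reg 6 h 5 min / OT 0 h 0 min; Wed reg 6 h 22 min / OT 0 h 0 min; Thu reg 9 h 0 min / OT 1 h 8 min; Fri reg 5 h 34 min / OT 0 h 0 min; Sat reg 3 h 16 min / OT 0 h 0 min.
Totals: regular 30 h 17 min, overtime 1 h 8 min.

Regular 30.28 hours, overtime 1.13 hours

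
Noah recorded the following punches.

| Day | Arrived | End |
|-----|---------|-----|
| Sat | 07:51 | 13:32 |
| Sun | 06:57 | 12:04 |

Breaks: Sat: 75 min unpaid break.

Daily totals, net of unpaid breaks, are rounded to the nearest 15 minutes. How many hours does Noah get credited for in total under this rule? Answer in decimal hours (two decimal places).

Sat: 07:51–13:32 = 5 h 41 min − 75 min = 4 h 26 min → rounds to 4 h 30 min
Sun: 06:57–12:04 = 5 h 7 min → rounds to 5 h 0 min
Total credited: 9 h 30 min.

9.50 hours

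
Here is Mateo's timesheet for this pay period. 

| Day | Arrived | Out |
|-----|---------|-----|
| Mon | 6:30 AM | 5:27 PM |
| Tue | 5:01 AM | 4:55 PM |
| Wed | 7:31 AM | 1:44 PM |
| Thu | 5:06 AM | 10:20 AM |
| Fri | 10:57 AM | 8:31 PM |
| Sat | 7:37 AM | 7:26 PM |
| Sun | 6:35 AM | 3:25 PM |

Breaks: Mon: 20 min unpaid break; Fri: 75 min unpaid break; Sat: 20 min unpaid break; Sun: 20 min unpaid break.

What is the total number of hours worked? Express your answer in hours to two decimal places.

62.27 hours

Mon: 6:30 AM–5:27 PM = 10 h 57 min; less 20 min break → 10 h 37 min
Tue: 5:01 AM–4:55 PM = 11 h 54 min
Wed: 7:31 AM–1:44 PM = 6 h 13 min
Thu: 5:06 AM–10:20 AM = 5 h 14 min
Fri: 10:57 AM–8:31 PM = 9 h 34 min; less 75 min break → 8 h 19 min
Sat: 7:37 AM–7:26 PM = 11 h 49 min; less 20 min break → 11 h 29 min
Sun: 6:35 AM–3:25 PM = 8 h 50 min; less 20 min break → 8 h 30 min
Total: 10 h 37 min + 11 h 54 min + 6 h 13 min + 5 h 14 min + 8 h 19 min + 11 h 29 min + 8 h 30 min = 62 h 16 min.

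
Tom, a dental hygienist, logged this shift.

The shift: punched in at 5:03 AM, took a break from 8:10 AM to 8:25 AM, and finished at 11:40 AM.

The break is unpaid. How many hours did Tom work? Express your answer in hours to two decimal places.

The shift: 5:03 AM–11:40 AM = 6 h 37 min; less 15 min break → 6 h 22 min

6.37 hours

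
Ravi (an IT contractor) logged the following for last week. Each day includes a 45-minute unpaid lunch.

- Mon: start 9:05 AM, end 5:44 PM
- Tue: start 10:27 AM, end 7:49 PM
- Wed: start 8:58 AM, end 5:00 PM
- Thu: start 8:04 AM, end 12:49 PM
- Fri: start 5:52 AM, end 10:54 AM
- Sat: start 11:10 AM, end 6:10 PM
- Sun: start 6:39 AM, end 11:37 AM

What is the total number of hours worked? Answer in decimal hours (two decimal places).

Mon: 9:05 AM–5:44 PM = 8 h 39 min; less 45 min break → 7 h 54 min
Tue: 10:27 AM–7:49 PM = 9 h 22 min; less 45 min break → 8 h 37 min
Wed: 8:58 AM–5:00 PM = 8 h 2 min; less 45 min break → 7 h 17 min
Thu: 8:04 AM–12:49 PM = 4 h 45 min; less 45 min break → 4 h 0 min
Fri: 5:52 AM–10:54 AM = 5 h 2 min; less 45 min break → 4 h 17 min
Sat: 11:10 AM–6:10 PM = 7 h 0 min; less 45 min break → 6 h 15 min
Sun: 6:39 AM–11:37 AM = 4 h 58 min; less 45 min break → 4 h 13 min
Total: 7 h 54 min + 8 h 37 min + 7 h 17 min + 4 h 0 min + 4 h 17 min + 6 h 15 min + 4 h 13 min = 42 h 33 min.

42.55 hours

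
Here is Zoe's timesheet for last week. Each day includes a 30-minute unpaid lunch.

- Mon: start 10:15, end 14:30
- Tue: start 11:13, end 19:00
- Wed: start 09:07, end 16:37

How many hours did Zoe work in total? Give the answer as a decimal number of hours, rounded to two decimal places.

Mon: 10:15–14:30 = 4 h 15 min; less 30 min break → 3 h 45 min
Tue: 11:13–19:00 = 7 h 47 min; less 30 min break → 7 h 17 min
Wed: 09:07–16:37 = 7 h 30 min; less 30 min break → 7 h 0 min
Total: 3 h 45 min + 7 h 17 min + 7 h 0 min = 18 h 2 min.

18.03 hours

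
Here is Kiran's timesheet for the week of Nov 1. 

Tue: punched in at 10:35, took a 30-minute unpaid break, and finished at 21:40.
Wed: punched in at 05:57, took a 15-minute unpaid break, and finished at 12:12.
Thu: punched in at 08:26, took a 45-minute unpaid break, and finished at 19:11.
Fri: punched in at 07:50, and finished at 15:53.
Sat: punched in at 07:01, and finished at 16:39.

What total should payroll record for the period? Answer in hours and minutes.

44 h 16 min

Tue: 10:35–21:40 = 11 h 5 min; less 30 min break → 10 h 35 min
Wed: 05:57–12:12 = 6 h 15 min; less 15 min break → 6 h 0 min
Thu: 08:26–19:11 = 10 h 45 min; less 45 min break → 10 h 0 min
Fri: 07:50–15:53 = 8 h 3 min
Sat: 07:01–16:39 = 9 h 38 min
Total: 10 h 35 min + 6 h 0 min + 10 h 0 min + 8 h 3 min + 9 h 38 min = 44 h 16 min.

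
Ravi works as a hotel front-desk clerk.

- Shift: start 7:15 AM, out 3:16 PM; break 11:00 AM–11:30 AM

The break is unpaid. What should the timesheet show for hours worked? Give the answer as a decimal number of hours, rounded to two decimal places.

Shift: 7:15 AM–3:16 PM = 8 h 1 min; less 30 min break → 7 h 31 min

7.52 hours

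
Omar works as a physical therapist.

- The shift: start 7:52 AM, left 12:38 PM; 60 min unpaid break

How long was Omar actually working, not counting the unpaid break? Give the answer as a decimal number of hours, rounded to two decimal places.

The shift: 7:52 AM–12:38 PM = 4 h 46 min; less 60 min break → 3 h 46 min

3.77 hours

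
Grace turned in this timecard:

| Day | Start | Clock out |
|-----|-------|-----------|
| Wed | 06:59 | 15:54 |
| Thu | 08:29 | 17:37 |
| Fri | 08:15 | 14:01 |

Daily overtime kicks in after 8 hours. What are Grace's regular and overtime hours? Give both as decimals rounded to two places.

Regular 21.77 hours, overtime 2.05 hours

Wed: 06:59–15:54 = 8 h 55 min
Thu: 08:29–17:37 = 9 h 8 min
Fri: 08:15–14:01 = 5 h 46 min
Wed reg 8 h 0 min / OT 0 h 55 min; Thu reg 8 h 0 min / OT 1 h 8 min; Fri reg 5 h 46 min / OT 0 h 0 min.
Totals: regular 21 h 46 min, overtime 2 h 3 min.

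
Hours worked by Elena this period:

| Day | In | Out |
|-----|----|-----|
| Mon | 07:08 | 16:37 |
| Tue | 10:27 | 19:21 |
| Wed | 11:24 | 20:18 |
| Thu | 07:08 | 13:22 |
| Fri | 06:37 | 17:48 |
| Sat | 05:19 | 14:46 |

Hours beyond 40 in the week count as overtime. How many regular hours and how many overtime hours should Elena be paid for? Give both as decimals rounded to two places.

Mon: 07:08–16:37 = 9 h 29 min
Tue: 10:27–19:21 = 8 h 54 min
Wed: 11:24–20:18 = 8 h 54 min
Thu: 07:08–13:22 = 6 h 14 min
Fri: 06:37–17:48 = 11 h 11 min
Sat: 05:19–14:46 = 9 h 27 min
Total worked: 54 h 9 min = 54.15 h.
Threshold 40 h → overtime 14 h 9 min, regular 40 h 0 min.

Regular 40.00 hours, overtime 14.15 hours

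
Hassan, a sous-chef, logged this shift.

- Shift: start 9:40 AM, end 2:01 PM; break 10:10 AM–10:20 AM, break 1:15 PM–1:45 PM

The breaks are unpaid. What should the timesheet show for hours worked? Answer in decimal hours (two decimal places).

Shift: 9:40 AM–2:01 PM = 4 h 21 min; less 40 min break → 3 h 41 min

3.68 hours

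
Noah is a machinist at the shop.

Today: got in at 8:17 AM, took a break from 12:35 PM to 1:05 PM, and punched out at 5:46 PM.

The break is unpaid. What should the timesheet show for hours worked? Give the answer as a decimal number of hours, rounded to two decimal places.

Today: 8:17 AM–5:46 PM = 9 h 29 min; less 30 min break → 8 h 59 min

8.98 hours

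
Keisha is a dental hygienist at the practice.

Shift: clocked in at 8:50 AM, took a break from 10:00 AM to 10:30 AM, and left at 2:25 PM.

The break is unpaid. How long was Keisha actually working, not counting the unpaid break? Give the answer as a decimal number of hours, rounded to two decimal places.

Shift: 8:50 AM–2:25 PM = 5 h 35 min; less 30 min break → 5 h 5 min

5.08 hours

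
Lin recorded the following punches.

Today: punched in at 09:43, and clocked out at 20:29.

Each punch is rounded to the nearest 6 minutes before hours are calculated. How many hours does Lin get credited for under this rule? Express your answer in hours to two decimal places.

10.80 hours

Today: in 09:43→09:42, out 20:29→20:30; 10 h 48 min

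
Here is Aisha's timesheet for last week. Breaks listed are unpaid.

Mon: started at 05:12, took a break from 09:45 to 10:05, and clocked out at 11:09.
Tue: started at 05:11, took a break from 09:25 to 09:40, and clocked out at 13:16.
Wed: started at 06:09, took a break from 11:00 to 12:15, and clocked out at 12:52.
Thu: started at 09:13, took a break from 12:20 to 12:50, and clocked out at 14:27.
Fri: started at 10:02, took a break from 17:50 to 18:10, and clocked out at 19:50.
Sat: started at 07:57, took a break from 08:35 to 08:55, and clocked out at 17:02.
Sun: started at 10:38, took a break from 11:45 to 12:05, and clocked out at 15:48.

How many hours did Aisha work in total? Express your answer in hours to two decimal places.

Mon: 05:12–11:09 = 5 h 57 min; less 20 min break → 5 h 37 min
Tue: 05:11–13:16 = 8 h 5 min; less 15 min break → 7 h 50 min
Wed: 06:09–12:52 = 6 h 43 min; less 75 min break → 5 h 28 min
Thu: 09:13–14:27 = 5 h 14 min; less 30 min break → 4 h 44 min
Fri: 10:02–19:50 = 9 h 48 min; less 20 min break → 9 h 28 min
Sat: 07:57–17:02 = 9 h 5 min; less 20 min break → 8 h 45 min
Sun: 10:38–15:48 = 5 h 10 min; less 20 min break → 4 h 50 min
Total: 5 h 37 min + 7 h 50 min + 5 h 28 min + 4 h 44 min + 9 h 28 min + 8 h 45 min + 4 h 50 min = 46 h 42 min.

46.70 hours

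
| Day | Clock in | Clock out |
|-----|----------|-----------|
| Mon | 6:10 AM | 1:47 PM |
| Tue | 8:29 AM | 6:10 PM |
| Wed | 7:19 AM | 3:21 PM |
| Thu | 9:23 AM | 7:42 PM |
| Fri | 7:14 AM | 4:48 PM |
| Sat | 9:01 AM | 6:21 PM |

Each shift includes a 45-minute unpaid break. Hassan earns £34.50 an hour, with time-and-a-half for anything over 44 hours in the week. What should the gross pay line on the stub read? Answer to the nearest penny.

Mon: 6:10 AM–1:47 PM = 7 h 37 min; less 45 min break → 6 h 52 min
Tue: 8:29 AM–6:10 PM = 9 h 41 min; less 45 min break → 8 h 56 min
Wed: 7:19 AM–3:21 PM = 8 h 2 min; less 45 min break → 7 h 17 min
Thu: 9:23 AM–7:42 PM = 10 h 19 min; less 45 min break → 9 h 34 min
Fri: 7:14 AM–4:48 PM = 9 h 34 min; less 45 min break → 8 h 49 min
Sat: 9:01 AM–6:21 PM = 9 h 20 min; less 45 min break → 8 h 35 min
Total worked: 50 h 3 min = 3003 min.
Regular 44 h 0 min = 2640 min at £34.50/h; overtime 6 h 3 min = 363 min at £51.75/h.
Pay = (2640 × £34.50 + 363 × £51.75) ÷ 60 = £1831.09.

£1831.09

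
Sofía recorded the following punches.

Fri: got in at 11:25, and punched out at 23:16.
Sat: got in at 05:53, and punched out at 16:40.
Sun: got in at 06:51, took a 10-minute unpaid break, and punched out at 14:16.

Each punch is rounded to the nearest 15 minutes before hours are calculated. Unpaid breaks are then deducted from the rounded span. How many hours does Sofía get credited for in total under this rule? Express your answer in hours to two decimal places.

29.83 hours

Fri: in 11:25→11:30, out 23:16→23:15; 11 h 45 min
Sat: in 05:53→06:00, out 16:40→16:45; 10 h 45 min
Sun: in 06:51→06:45, out 14:16→14:15; 7 h 30 min − 10 min = 7 h 20 min
Total credited: 29 h 50 min.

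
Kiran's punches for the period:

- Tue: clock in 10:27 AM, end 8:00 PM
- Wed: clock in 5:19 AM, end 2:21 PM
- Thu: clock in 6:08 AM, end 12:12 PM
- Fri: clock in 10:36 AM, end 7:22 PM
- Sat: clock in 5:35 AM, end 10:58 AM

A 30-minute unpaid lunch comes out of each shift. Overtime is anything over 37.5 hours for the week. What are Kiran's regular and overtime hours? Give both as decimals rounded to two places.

Regular 36.30 hours, overtime 0.00 hours

Tue: 10:27 AM–8:00 PM = 9 h 33 min; less 30 min break → 9 h 3 min
Wed: 5:19 AM–2:21 PM = 9 h 2 min; less 30 min break → 8 h 32 min
Thu: 6:08 AM–12:12 PM = 6 h 4 min; less 30 min break → 5 h 34 min
Fri: 10:36 AM–7:22 PM = 8 h 46 min; less 30 min break → 8 h 16 min
Sat: 5:35 AM–10:58 AM = 5 h 23 min; less 30 min break → 4 h 53 min
Total worked: 36 h 18 min = 36.30 h.
Threshold 37.5 h → overtime 0 h 0 min, regular 36 h 18 min.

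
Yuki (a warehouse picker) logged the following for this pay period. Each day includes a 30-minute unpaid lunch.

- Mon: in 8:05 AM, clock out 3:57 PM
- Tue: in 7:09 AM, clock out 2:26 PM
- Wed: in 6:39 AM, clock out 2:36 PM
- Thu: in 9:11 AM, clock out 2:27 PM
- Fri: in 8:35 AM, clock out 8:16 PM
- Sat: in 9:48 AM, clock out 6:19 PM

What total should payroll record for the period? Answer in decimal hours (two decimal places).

Mon: 8:05 AM–3:57 PM = 7 h 52 min; less 30 min break → 7 h 22 min
Tue: 7:09 AM–2:26 PM = 7 h 17 min; less 30 min break → 6 h 47 min
Wed: 6:39 AM–2:36 PM = 7 h 57 min; less 30 min break → 7 h 27 min
Thu: 9:11 AM–2:27 PM = 5 h 16 min; less 30 min break → 4 h 46 min
Fri: 8:35 AM–8:16 PM = 11 h 41 min; less 30 min break → 11 h 11 min
Sat: 9:48 AM–6:19 PM = 8 h 31 min; less 30 min break → 8 h 1 min
Total: 7 h 22 min + 6 h 47 min + 7 h 27 min + 4 h 46 min + 11 h 11 min + 8 h 1 min = 45 h 34 min.

45.57 hours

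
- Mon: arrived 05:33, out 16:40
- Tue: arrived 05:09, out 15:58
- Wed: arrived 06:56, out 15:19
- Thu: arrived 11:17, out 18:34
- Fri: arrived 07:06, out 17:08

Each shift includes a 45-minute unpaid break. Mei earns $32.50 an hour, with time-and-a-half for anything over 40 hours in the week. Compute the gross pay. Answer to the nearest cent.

$1489.31

Mon: 05:33–16:40 = 11 h 7 min; less 45 min break → 10 h 22 min
Tue: 05:09–15:58 = 10 h 49 min; less 45 min break → 10 h 4 min
Wed: 06:56–15:19 = 8 h 23 min; less 45 min break → 7 h 38 min
Thu: 11:17–18:34 = 7 h 17 min; less 45 min break → 6 h 32 min
Fri: 07:06–17:08 = 10 h 2 min; less 45 min break → 9 h 17 min
Total worked: 43 h 53 min = 2633 min.
Regular 40 h 0 min = 2400 min at $32.50/h; overtime 3 h 53 min = 233 min at $48.75/h.
Pay = (2400 × $32.50 + 233 × $48.75) ÷ 60 = $1489.31.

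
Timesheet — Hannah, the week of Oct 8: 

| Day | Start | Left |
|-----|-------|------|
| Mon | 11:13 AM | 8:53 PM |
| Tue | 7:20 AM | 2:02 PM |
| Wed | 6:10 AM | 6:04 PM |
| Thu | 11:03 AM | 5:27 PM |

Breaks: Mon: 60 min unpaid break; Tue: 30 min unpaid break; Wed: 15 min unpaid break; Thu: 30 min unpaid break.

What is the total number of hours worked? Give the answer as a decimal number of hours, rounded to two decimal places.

Mon: 11:13 AM–8:53 PM = 9 h 40 min; less 60 min break → 8 h 40 min
Tue: 7:20 AM–2:02 PM = 6 h 42 min; less 30 min break → 6 h 12 min
Wed: 6:10 AM–6:04 PM = 11 h 54 min; less 15 min break → 11 h 39 min
Thu: 11:03 AM–5:27 PM = 6 h 24 min; less 30 min break → 5 h 54 min
Total: 8 h 40 min + 6 h 12 min + 11 h 39 min + 5 h 54 min = 32 h 25 min.

32.42 hours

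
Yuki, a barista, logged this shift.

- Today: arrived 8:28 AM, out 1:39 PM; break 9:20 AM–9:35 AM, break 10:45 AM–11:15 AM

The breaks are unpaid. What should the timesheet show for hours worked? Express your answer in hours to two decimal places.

4.43 hours

Today: 8:28 AM–1:39 PM = 5 h 11 min; less 45 min break → 4 h 26 min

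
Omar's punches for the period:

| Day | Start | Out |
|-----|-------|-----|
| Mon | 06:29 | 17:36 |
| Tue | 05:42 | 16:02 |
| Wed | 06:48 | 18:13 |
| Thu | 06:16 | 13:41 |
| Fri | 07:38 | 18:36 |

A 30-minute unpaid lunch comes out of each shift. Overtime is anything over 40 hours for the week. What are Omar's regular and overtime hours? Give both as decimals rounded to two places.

Regular 40.00 hours, overtime 8.75 hours

Mon: 06:29–17:36 = 11 h 7 min; less 30 min break → 10 h 37 min
Tue: 05:42–16:02 = 10 h 20 min; less 30 min break → 9 h 50 min
Wed: 06:48–18:13 = 11 h 25 min; less 30 min break → 10 h 55 min
Thu: 06:16–13:41 = 7 h 25 min; less 30 min break → 6 h 55 min
Fri: 07:38–18:36 = 10 h 58 min; less 30 min break → 10 h 28 min
Total worked: 48 h 45 min = 48.75 h.
Threshold 40 h → overtime 8 h 45 min, regular 40 h 0 min.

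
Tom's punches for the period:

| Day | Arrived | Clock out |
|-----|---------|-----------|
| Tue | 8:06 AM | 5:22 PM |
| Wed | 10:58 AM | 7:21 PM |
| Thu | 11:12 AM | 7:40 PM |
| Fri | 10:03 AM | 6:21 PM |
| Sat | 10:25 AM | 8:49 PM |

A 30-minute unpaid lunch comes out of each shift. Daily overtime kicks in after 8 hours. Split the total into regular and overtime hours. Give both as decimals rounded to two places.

Regular 39.65 hours, overtime 2.67 hours

Tue: 8:06 AM–5:22 PM = 9 h 16 min; less 30 min break → 8 h 46 min
Wed: 10:58 AM–7:21 PM = 8 h 23 min; less 30 min break → 7 h 53 min
Thu: 11:12 AM–7:40 PM = 8 h 28 min; less 30 min break → 7 h 58 min
Fri: 10:03 AM–6:21 PM = 8 h 18 min; less 30 min break → 7 h 48 min
Sat: 10:25 AM–8:49 PM = 10 h 24 min; less 30 min break → 9 h 54 min
Tue reg 8 h 0 min / OT 0 h 46 min; Wed reg 7 h 53 min / OT 0 h 0 min; Thu reg 7 h 58 min / OT 0 h 0 min; Fri reg 7 h 48 min / OT 0 h 0 min; Sat reg 8 h 0 min / OT 1 h 54 min.
Totals: regular 39 h 39 min, overtime 2 h 40 min.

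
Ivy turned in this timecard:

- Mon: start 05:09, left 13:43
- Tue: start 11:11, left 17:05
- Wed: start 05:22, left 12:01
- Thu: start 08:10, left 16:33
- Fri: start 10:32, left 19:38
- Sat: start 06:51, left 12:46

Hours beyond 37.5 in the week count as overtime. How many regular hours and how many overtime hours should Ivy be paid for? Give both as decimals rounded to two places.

Regular 37.50 hours, overtime 7.02 hours

Mon: 05:09–13:43 = 8 h 34 min
Tue: 11:11–17:05 = 5 h 54 min
Wed: 05:22–12:01 = 6 h 39 min
Thu: 08:10–16:33 = 8 h 23 min
Fri: 10:32–19:38 = 9 h 6 min
Sat: 06:51–12:46 = 5 h 55 min
Total worked: 44 h 31 min = 44.52 h.
Threshold 37.5 h → overtime 7 h 1 min, regular 37 h 30 min.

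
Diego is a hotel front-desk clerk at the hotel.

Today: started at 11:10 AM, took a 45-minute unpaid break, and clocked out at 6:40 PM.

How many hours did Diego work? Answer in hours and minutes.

Today: 11:10 AM–6:40 PM = 7 h 30 min; less 45 min break → 6 h 45 min

6 h 45 min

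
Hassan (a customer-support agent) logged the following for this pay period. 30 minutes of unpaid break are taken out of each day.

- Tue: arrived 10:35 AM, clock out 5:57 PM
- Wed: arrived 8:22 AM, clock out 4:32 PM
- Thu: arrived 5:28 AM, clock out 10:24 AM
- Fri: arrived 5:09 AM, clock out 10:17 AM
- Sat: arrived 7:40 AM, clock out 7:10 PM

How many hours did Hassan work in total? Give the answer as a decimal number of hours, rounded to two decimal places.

Tue: 10:35 AM–5:57 PM = 7 h 22 min; less 30 min break → 6 h 52 min
Wed: 8:22 AM–4:32 PM = 8 h 10 min; less 30 min break → 7 h 40 min
Thu: 5:28 AM–10:24 AM = 4 h 56 min; less 30 min break → 4 h 26 min
Fri: 5:09 AM–10:17 AM = 5 h 8 min; less 30 min break → 4 h 38 min
Sat: 7:40 AM–7:10 PM = 11 h 30 min; less 30 min break → 11 h 0 min
Total: 6 h 52 min + 7 h 40 min + 4 h 26 min + 4 h 38 min + 11 h 0 min = 34 h 36 min.

34.60 hours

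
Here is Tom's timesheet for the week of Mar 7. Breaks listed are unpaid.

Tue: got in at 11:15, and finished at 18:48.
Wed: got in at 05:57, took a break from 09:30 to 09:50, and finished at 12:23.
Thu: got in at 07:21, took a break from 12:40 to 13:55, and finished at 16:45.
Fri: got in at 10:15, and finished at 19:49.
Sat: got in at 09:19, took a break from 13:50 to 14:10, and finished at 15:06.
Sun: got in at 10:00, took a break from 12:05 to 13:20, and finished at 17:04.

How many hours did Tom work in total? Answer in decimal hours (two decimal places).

Tue: 11:15–18:48 = 7 h 33 min
Wed: 05:57–12:23 = 6 h 26 min; less 20 min break → 6 h 6 min
Thu: 07:21–16:45 = 9 h 24 min; less 75 min break → 8 h 9 min
Fri: 10:15–19:49 = 9 h 34 min
Sat: 09:19–15:06 = 5 h 47 min; less 20 min break → 5 h 27 min
Sun: 10:00–17:04 = 7 h 4 min; less 75 min break → 5 h 49 min
Total: 7 h 33 min + 6 h 6 min + 8 h 9 min + 9 h 34 min + 5 h 27 min + 5 h 49 min = 42 h 38 min.

42.63 hours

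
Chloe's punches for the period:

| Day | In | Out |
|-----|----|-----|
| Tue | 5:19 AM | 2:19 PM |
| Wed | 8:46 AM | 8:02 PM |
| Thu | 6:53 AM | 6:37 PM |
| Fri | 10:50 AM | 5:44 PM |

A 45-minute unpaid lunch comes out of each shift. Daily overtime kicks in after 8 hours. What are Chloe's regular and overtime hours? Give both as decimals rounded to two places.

Regular 30.15 hours, overtime 5.75 hours

Tue: 5:19 AM–2:19 PM = 9 h 0 min; less 45 min break → 8 h 15 min
Wed: 8:46 AM–8:02 PM = 11 h 16 min; less 45 min break → 10 h 31 min
Thu: 6:53 AM–6:37 PM = 11 h 44 min; less 45 min break → 10 h 59 min
Fri: 10:50 AM–5:44 PM = 6 h 54 min; less 45 min break → 6 h 9 min
Tue reg 8 h 0 min / OT 0 h 15 min; Wed reg 8 h 0 min / OT 2 h 31 min; Thu reg 8 h 0 min / OT 2 h 59 min; Fri reg 6 h 9 min / OT 0 h 0 min.
Totals: regular 30 h 9 min, overtime 5 h 45 min.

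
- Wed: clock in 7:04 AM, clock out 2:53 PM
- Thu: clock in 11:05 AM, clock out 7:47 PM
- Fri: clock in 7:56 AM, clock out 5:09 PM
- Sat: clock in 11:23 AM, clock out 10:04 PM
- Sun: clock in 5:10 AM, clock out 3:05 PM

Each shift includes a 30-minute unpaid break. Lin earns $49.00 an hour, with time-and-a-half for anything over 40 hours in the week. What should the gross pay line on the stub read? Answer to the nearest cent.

$2241.75

Wed: 7:04 AM–2:53 PM = 7 h 49 min; less 30 min break → 7 h 19 min
Thu: 11:05 AM–7:47 PM = 8 h 42 min; less 30 min break → 8 h 12 min
Fri: 7:56 AM–5:09 PM = 9 h 13 min; less 30 min break → 8 h 43 min
Sat: 11:23 AM–10:04 PM = 10 h 41 min; less 30 min break → 10 h 11 min
Sun: 5:10 AM–3:05 PM = 9 h 55 min; less 30 min break → 9 h 25 min
Total worked: 43 h 50 min = 2630 min.
Regular 40 h 0 min = 2400 min at $49.00/h; overtime 3 h 50 min = 230 min at $73.50/h.
Pay = (2400 × $49.00 + 230 × $73.50) ÷ 60 = $2241.75.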